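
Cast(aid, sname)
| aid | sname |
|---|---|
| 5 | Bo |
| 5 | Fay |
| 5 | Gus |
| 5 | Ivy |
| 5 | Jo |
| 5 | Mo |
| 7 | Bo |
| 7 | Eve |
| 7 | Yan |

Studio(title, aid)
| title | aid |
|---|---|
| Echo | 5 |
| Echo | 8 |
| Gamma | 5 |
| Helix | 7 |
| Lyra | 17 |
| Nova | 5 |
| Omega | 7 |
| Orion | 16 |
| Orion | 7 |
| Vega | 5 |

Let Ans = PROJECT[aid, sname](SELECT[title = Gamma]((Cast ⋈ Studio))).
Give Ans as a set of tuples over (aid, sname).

{(5, Bo), (5, Fay), (5, Gus), (5, Ivy), (5, Jo), (5, Mo)}

Joining Cast and Studio on aid yields {(5, Bo, Echo), (5, Bo, Gamma), (5, Bo, Nova), (5, Bo, Vega), (5, Fay, Echo), (5, Fay, Gamma), (5, Fay, Nova), (5, Fay, Vega), (5, Gus, Echo), (5, Gus, Gamma), (5, Gus, Nova), (5, Gus, Vega), (5, Ivy, Echo), (5, Ivy, Gamma), (5, Ivy, Nova), (5, Ivy, Vega), (5, Jo, Echo), (5, Jo, Gamma), (5, Jo, Nova), (5, Jo, Vega), (5, Mo, Echo), (5, Mo, Gamma), (5, Mo, Nova), (5, Mo, Vega), (7, Bo, Helix), (7, Bo, Omega), (7, Bo, Orion), (7, Eve, Helix), (7, Eve, Omega), (7, Eve, Orion), (7, Yan, Helix), (7, Yan, Omega), (7, Yan, Orion)}.
Filtering on title = Gamma leaves {(5, Bo, Gamma), (5, Fay, Gamma), (5, Gus, Gamma), (5, Ivy, Gamma), (5, Jo, Gamma), (5, Mo, Gamma)}.
π[aid, sname]: project onto (aid, sname) → {(5, Bo), (5, Fay), (5, Gus), (5, Ivy), (5, Jo), (5, Mo)}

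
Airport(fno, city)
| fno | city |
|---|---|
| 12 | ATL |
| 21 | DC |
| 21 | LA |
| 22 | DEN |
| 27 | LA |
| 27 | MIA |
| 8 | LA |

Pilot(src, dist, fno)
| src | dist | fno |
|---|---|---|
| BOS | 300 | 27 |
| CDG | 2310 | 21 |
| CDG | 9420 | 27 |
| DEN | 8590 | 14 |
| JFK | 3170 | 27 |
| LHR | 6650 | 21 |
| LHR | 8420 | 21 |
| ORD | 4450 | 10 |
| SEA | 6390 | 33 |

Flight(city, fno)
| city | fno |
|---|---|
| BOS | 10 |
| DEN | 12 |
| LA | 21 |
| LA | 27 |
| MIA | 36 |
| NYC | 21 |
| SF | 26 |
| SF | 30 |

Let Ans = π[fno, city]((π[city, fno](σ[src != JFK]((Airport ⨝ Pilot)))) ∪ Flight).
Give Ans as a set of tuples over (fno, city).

Joining Airport and Pilot on fno yields {(21, DC, CDG, 2310), (21, DC, LHR, 6650), (21, DC, LHR, 8420), (21, LA, CDG, 2310), (21, LA, LHR, 6650), (21, LA, LHR, 8420), (27, LA, BOS, 300), (27, LA, CDG, 9420), (27, LA, JFK, 3170), (27, MIA, BOS, 300), (27, MIA, CDG, 9420), (27, MIA, JFK, 3170)}.
σ[src != JFK]: keep tuples satisfying src != JFK → {(21, DC, CDG, 2310), (21, DC, LHR, 6650), (21, DC, LHR, 8420), (21, LA, CDG, 2310), (21, LA, LHR, 6650), (21, LA, LHR, 8420), (27, LA, BOS, 300), (27, LA, CDG, 9420), (27, MIA, BOS, 300), (27, MIA, CDG, 9420)}
π_{city, fno} gives {(DC, 21), (LA, 21), (LA, 27), (MIA, 27)} (6 duplicate(s) eliminated).
Set union of the two operands is {(BOS, 10), (DC, 21), (DEN, 12), (LA, 21), (LA, 27), (MIA, 27), (MIA, 36), (NYC, 21), (SF, 26), (SF, 30)}.
π_{fno, city} gives {(10, BOS), (12, DEN), (21, DC), (21, LA), (21, NYC), (26, SF), (27, LA), (27, MIA), (30, SF), (36, MIA)}.

{(10, BOS), (12, DEN), (21, DC), (21, LA), (21, NYC), (26, SF), (27, LA), (27, MIA), (30, SF), (36, MIA)}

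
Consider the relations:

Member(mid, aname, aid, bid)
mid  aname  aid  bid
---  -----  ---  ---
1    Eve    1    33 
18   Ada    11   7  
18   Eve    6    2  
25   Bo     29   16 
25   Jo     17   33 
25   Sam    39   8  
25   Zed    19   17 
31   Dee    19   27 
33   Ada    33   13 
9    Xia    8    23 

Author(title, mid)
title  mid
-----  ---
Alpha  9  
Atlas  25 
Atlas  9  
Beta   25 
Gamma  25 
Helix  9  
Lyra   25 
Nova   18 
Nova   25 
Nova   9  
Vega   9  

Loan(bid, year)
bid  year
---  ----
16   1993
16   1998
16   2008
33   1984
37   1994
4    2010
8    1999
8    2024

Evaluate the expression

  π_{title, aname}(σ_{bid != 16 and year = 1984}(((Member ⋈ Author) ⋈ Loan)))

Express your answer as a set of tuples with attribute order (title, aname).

{(Atlas, Jo), (Beta, Jo), (Gamma, Jo), (Lyra, Jo), (Nova, Jo)}

Natural join on mid: {(18, Ada, 11, 7, Nova), (18, Eve, 6, 2, Nova), (25, Bo, 29, 16, Atlas), (25, Bo, 29, 16, Beta), (25, Bo, 29, 16, Gamma), (25, Bo, 29, 16, Lyra), (25, Bo, 29, 16, Nova), (25, Jo, 17, 33, Atlas), (25, Jo, 17, 33, Beta), (25, Jo, 17, 33, Gamma), (25, Jo, 17, 33, Lyra), (25, Jo, 17, 33, Nova), (25, Sam, 39, 8, Atlas), (25, Sam, 39, 8, Beta), (25, Sam, 39, 8, Gamma), (25, Sam, 39, 8, Lyra), (25, Sam, 39, 8, Nova), (25, Zed, 19, 17, Atlas), (25, Zed, 19, 17, Beta), (25, Zed, 19, 17, Gamma), (25, Zed, 19, 17, Lyra), (25, Zed, 19, 17, Nova), (9, Xia, 8, 23, Alpha), (9, Xia, 8, 23, Atlas), (9, Xia, 8, 23, Helix), (9, Xia, 8, 23, Nova), (9, Xia, 8, 23, Vega)}
Natural join on bid: {(25, Bo, 29, 16, Atlas, 1993), (25, Bo, 29, 16, Atlas, 1998), (25, Bo, 29, 16, Atlas, 2008), (25, Bo, 29, 16, Beta, 1993), (25, Bo, 29, 16, Beta, 1998), (25, Bo, 29, 16, Beta, 2008), (25, Bo, 29, 16, Gamma, 1993), (25, Bo, 29, 16, Gamma, 1998), (25, Bo, 29, 16, Gamma, 2008), (25, Bo, 29, 16, Lyra, 1993), (25, Bo, 29, 16, Lyra, 1998), (25, Bo, 29, 16, Lyra, 2008), (25, Bo, 29, 16, Nova, 1993), (25, Bo, 29, 16, Nova, 1998), (25, Bo, 29, 16, Nova, 2008), (25, Jo, 17, 33, Atlas, 1984), (25, Jo, 17, 33, Beta, 1984), (25, Jo, 17, 33, Gamma, 1984), (25, Jo, 17, 33, Lyra, 1984), (25, Jo, 17, 33, Nova, 1984), (25, Sam, 39, 8, Atlas, 1999), (25, Sam, 39, 8, Atlas, 2024), (25, Sam, 39, 8, Beta, 1999), (25, Sam, 39, 8, Beta, 2024), (25, Sam, 39, 8, Gamma, 1999), (25, Sam, 39, 8, Gamma, 2024), (25, Sam, 39, 8, Lyra, 1999), (25, Sam, 39, 8, Lyra, 2024), (25, Sam, 39, 8, Nova, 1999), (25, Sam, 39, 8, Nova, 2024)}
Selection bid != 16 and year = 1984: {(25, Jo, 17, 33, Atlas, 1984), (25, Jo, 17, 33, Beta, 1984), (25, Jo, 17, 33, Gamma, 1984), (25, Jo, 17, 33, Lyra, 1984), (25, Jo, 17, 33, Nova, 1984)}
π[title, aname]: project onto (title, aname) → {(Atlas, Jo), (Beta, Jo), (Gamma, Jo), (Lyra, Jo), (Nova, Jo)}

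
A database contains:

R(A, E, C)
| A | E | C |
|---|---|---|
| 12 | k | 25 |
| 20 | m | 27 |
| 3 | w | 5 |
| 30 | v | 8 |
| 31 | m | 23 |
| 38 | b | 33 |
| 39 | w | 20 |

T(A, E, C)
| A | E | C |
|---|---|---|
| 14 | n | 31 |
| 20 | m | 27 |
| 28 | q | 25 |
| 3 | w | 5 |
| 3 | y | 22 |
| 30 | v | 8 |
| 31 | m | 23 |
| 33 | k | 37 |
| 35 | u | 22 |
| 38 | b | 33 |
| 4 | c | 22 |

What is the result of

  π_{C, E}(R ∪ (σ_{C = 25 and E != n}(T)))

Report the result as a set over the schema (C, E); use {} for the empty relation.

{(20, w), (23, m), (25, k), (25, q), (27, m), (33, b), (5, w), (8, v)}

Filtering on C = 25 and E != n leaves {(28, q, 25)}.
Taking the union: {(12, k, 25), (20, m, 27), (28, q, 25), (3, w, 5), (30, v, 8), (31, m, 23), (38, b, 33), (39, w, 20)}
Keep only column(s) C, E: {(20, w), (23, m), (25, k), (25, q), (27, m), (33, b), (5, w), (8, v)}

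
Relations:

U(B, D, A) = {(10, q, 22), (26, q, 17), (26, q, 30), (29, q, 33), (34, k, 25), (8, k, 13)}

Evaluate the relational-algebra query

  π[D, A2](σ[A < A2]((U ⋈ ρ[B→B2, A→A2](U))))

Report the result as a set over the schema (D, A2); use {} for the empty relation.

ρ[B→B2, A→A2]: schema becomes (B2, D, A2); tuples unchanged.
Natural join on D: {(10, q, 22, 10, 22), (10, q, 22, 26, 17), (10, q, 22, 26, 30), (10, q, 22, 29, 33), (26, q, 17, 10, 22), (26, q, 17, 26, 17), (26, q, 17, 26, 30), (26, q, 17, 29, 33), (26, q, 30, 10, 22), (26, q, 30, 26, 17), (26, q, 30, 26, 30), (26, q, 30, 29, 33), (29, q, 33, 10, 22), (29, q, 33, 26, 17), (29, q, 33, 26, 30), (29, q, 33, 29, 33), (34, k, 25, 34, 25), (34, k, 25, 8, 13), (8, k, 13, 34, 25), (8, k, 13, 8, 13)}
Selection A < A2: {(10, q, 22, 26, 30), (10, q, 22, 29, 33), (26, q, 17, 10, 22), (26, q, 17, 26, 30), (26, q, 17, 29, 33), (26, q, 30, 29, 33), (8, k, 13, 34, 25)}
π_{D, A2} gives {(k, 25), (q, 22), (q, 30), (q, 33)} (3 duplicate(s) eliminated).

{(k, 25), (q, 22), (q, 30), (q, 33)}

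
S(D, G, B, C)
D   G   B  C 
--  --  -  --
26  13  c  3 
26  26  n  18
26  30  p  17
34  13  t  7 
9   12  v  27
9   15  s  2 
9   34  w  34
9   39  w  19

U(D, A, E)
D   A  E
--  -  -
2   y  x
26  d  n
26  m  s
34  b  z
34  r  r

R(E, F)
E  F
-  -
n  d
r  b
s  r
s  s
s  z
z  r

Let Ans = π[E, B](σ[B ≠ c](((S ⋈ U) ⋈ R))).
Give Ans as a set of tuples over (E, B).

Joining S and U on D yields {(26, 13, c, 3, d, n), (26, 13, c, 3, m, s), (26, 26, n, 18, d, n), (26, 26, n, 18, m, s), (26, 30, p, 17, d, n), (26, 30, p, 17, m, s), (34, 13, t, 7, b, z), (34, 13, t, 7, r, r)}.
Joining (S ⋈ U) and R on E yields {(26, 13, c, 3, d, n, d), (26, 13, c, 3, m, s, r), (26, 13, c, 3, m, s, s), (26, 13, c, 3, m, s, z), (26, 26, n, 18, d, n, d), (26, 26, n, 18, m, s, r), (26, 26, n, 18, m, s, s), (26, 26, n, 18, m, s, z), (26, 30, p, 17, d, n, d), (26, 30, p, 17, m, s, r), (26, 30, p, 17, m, s, s), (26, 30, p, 17, m, s, z), (34, 13, t, 7, b, z, r), (34, 13, t, 7, r, r, b)}.
Filtering on B ≠ c leaves {(26, 26, n, 18, d, n, d), (26, 26, n, 18, m, s, r), (26, 26, n, 18, m, s, s), (26, 26, n, 18, m, s, z), (26, 30, p, 17, d, n, d), (26, 30, p, 17, m, s, r), (26, 30, p, 17, m, s, s), (26, 30, p, 17, m, s, z), (34, 13, t, 7, b, z, r), (34, 13, t, 7, r, r, b)}.
Projecting to E, B (4 duplicate(s) eliminated): {(n, n), (n, p), (r, t), (s, n), (s, p), (z, t)}

{(n, n), (n, p), (r, t), (s, n), (s, p), (z, t)}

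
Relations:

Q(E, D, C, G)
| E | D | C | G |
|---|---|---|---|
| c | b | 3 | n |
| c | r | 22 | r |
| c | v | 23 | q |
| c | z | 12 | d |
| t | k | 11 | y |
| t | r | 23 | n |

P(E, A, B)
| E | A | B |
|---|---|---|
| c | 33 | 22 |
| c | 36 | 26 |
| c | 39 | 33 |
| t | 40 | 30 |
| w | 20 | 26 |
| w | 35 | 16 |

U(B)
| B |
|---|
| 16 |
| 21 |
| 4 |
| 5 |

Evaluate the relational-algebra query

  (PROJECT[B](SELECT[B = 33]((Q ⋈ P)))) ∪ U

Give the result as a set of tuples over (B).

{16, 21, 33, 4, 5}

Q ⋈ P (natural join on E): {(c, b, 3, n, 33, 22), (c, b, 3, n, 36, 26), (c, b, 3, n, 39, 33), (c, r, 22, r, 33, 22), (c, r, 22, r, 36, 26), (c, r, 22, r, 39, 33), (c, v, 23, q, 33, 22), (c, v, 23, q, 36, 26), (c, v, 23, q, 39, 33), (c, z, 12, d, 33, 22), (c, z, 12, d, 36, 26), (c, z, 12, d, 39, 33), (t, k, 11, y, 40, 30), (t, r, 23, n, 40, 30)}
Apply σ_{B = 33}; surviving tuples: {(c, b, 3, n, 39, 33), (c, r, 22, r, 39, 33), (c, v, 23, q, 39, 33), (c, z, 12, d, 39, 33)}
Projecting to B (3 duplicate(s) eliminated): {33}
Taking the union: {16, 21, 33, 4, 5}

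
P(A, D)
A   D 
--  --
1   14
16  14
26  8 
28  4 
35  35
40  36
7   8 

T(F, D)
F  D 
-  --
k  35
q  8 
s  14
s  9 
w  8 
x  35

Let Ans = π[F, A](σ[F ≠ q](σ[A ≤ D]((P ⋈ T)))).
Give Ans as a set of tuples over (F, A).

{(k, 35), (s, 1), (w, 7), (x, 35)}

P ⋈ T (natural join on D): {(1, 14, s), (16, 14, s), (26, 8, q), (26, 8, w), (35, 35, k), (35, 35, x), (7, 8, q), (7, 8, w)}
Apply σ_{A ≤ D}; surviving tuples: {(1, 14, s), (35, 35, k), (35, 35, x), (7, 8, q), (7, 8, w)}
Apply σ_{F ≠ q}; surviving tuples: {(1, 14, s), (35, 35, k), (35, 35, x), (7, 8, w)}
Keep only column(s) F, A: {(k, 35), (s, 1), (w, 7), (x, 35)}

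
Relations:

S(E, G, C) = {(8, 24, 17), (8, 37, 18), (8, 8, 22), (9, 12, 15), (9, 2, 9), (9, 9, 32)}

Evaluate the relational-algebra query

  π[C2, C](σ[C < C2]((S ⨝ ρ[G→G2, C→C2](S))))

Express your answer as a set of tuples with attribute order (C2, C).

{(15, 9), (18, 17), (22, 17), (22, 18), (32, 15), (32, 9)}

ρ[G→G2, C→C2]: schema becomes (E, G2, C2); tuples unchanged.
Natural join on E: {(8, 24, 17, 24, 17), (8, 24, 17, 37, 18), (8, 24, 17, 8, 22), (8, 37, 18, 24, 17), (8, 37, 18, 37, 18), (8, 37, 18, 8, 22), (8, 8, 22, 24, 17), (8, 8, 22, 37, 18), (8, 8, 22, 8, 22), (9, 12, 15, 12, 15), (9, 12, 15, 2, 9), (9, 12, 15, 9, 32), (9, 2, 9, 12, 15), (9, 2, 9, 2, 9), (9, 2, 9, 9, 32), (9, 9, 32, 12, 15), (9, 9, 32, 2, 9), (9, 9, 32, 9, 32)}
Selection C < C2: {(8, 24, 17, 37, 18), (8, 24, 17, 8, 22), (8, 37, 18, 8, 22), (9, 12, 15, 9, 32), (9, 2, 9, 12, 15), (9, 2, 9, 9, 32)}
π[C2, C]: project onto (C2, C) → {(15, 9), (18, 17), (22, 17), (22, 18), (32, 15), (32, 9)}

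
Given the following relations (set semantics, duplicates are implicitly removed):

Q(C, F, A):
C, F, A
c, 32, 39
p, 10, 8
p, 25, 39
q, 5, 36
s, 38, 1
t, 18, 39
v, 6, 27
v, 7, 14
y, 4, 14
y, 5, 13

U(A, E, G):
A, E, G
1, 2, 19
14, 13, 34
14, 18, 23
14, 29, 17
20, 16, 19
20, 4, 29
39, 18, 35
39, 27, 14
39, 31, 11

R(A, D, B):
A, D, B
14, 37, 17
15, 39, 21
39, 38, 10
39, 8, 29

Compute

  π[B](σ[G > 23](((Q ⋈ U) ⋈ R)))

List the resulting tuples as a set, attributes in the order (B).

{10, 17, 29}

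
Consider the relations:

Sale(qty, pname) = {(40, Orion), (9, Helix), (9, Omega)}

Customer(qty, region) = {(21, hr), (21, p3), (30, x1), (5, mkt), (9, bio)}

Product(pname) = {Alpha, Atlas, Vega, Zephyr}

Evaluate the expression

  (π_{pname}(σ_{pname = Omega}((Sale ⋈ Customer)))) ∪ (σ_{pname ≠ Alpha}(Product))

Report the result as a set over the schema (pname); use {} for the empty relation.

Sale ⋈ Customer (natural join on qty): {(9, Helix, bio), (9, Omega, bio)}
Selection pname = Omega: {(9, Omega, bio)}
π_{pname} gives {Omega}.
Selection pname ≠ Alpha: {Atlas, Vega, Zephyr}
Taking the union: {Atlas, Omega, Vega, Zephyr}

{Atlas, Omega, Vega, Zephyr}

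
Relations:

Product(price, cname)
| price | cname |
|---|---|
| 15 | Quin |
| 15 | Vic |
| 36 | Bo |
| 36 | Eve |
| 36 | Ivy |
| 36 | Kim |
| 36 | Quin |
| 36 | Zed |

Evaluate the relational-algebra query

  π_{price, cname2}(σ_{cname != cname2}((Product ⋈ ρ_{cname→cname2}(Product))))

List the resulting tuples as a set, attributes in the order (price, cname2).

ρ[cname→cname2]: schema becomes (price, cname2); tuples unchanged.
Joining Product and ρ_{cname→cname2}(Product) on price yields {(15, Quin, Quin), (15, Quin, Vic), (15, Vic, Quin), (15, Vic, Vic), (36, Bo, Bo), (36, Bo, Eve), (36, Bo, Ivy), (36, Bo, Kim), (36, Bo, Quin), (36, Bo, Zed), (36, Eve, Bo), (36, Eve, Eve), (36, Eve, Ivy), (36, Eve, Kim), (36, Eve, Quin), (36, Eve, Zed), (36, Ivy, Bo), (36, Ivy, Eve), (36, Ivy, Ivy), (36, Ivy, Kim), (36, Ivy, Quin), (36, Ivy, Zed), (36, Kim, Bo), (36, Kim, Eve), (36, Kim, Ivy), (36, Kim, Kim), (36, Kim, Quin), (36, Kim, Zed), (36, Quin, Bo), (36, Quin, Eve), (36, Quin, Ivy), (36, Quin, Kim), (36, Quin, Quin), (36, Quin, Zed), (36, Zed, Bo), (36, Zed, Eve), (36, Zed, Ivy), (36, Zed, Kim), (36, Zed, Quin), (36, Zed, Zed)}.
Filtering on cname != cname2 leaves {(15, Quin, Vic), (15, Vic, Quin), (36, Bo, Eve), (36, Bo, Ivy), (36, Bo, Kim), (36, Bo, Quin), (36, Bo, Zed), (36, Eve, Bo), (36, Eve, Ivy), (36, Eve, Kim), (36, Eve, Quin), (36, Eve, Zed), (36, Ivy, Bo), (36, Ivy, Eve), (36, Ivy, Kim), (36, Ivy, Quin), (36, Ivy, Zed), (36, Kim, Bo), (36, Kim, Eve), (36, Kim, Ivy), (36, Kim, Quin), (36, Kim, Zed), (36, Quin, Bo), (36, Quin, Eve), (36, Quin, Ivy), (36, Quin, Kim), (36, Quin, Zed), (36, Zed, Bo), (36, Zed, Eve), (36, Zed, Ivy), (36, Zed, Kim), (36, Zed, Quin)}.
Keep only column(s) price, cname2 (24 duplicate(s) eliminated): {(15, Quin), (15, Vic), (36, Bo), (36, Eve), (36, Ivy), (36, Kim), (36, Quin), (36, Zed)}

{(15, Quin), (15, Vic), (36, Bo), (36, Eve), (36, Ivy), (36, Kim), (36, Quin), (36, Zed)}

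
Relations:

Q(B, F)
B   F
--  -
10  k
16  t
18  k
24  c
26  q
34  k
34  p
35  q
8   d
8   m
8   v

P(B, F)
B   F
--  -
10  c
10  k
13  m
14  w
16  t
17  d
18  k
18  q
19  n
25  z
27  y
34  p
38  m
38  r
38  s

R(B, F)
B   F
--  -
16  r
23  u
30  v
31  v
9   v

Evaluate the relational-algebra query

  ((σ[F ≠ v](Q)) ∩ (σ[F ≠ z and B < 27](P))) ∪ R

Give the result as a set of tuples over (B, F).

Apply σ_{F ≠ v}; surviving tuples: {(10, k), (16, t), (18, k), (24, c), (26, q), (34, k), (34, p), (35, q), (8, d), (8, m)}
Apply σ_{F ≠ z and B < 27}; surviving tuples: {(10, c), (10, k), (13, m), (14, w), (16, t), (17, d), (18, k), (18, q), (19, n)}
Set intersection of the two operands is {(10, k), (16, t), (18, k)}.
Set union of the two operands is {(10, k), (16, r), (16, t), (18, k), (23, u), (30, v), (31, v), (9, v)}.

{(10, k), (16, r), (16, t), (18, k), (23, u), (30, v), (31, v), (9, v)}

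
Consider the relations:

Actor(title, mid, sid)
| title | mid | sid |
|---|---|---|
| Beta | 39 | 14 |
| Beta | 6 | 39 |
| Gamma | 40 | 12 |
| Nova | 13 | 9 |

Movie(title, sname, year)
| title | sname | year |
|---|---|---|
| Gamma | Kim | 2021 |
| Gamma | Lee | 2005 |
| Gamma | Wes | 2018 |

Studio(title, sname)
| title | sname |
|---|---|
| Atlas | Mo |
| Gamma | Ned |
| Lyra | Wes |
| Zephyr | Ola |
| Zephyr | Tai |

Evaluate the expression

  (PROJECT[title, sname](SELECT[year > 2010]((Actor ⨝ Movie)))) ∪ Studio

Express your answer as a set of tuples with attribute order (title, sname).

Joining Actor and Movie on title yields {(Gamma, 40, 12, Kim, 2021), (Gamma, 40, 12, Lee, 2005), (Gamma, 40, 12, Wes, 2018)}.
Apply σ_{year > 2010}; surviving tuples: {(Gamma, 40, 12, Kim, 2021), (Gamma, 40, 12, Wes, 2018)}
Keep only column(s) title, sname: {(Gamma, Kim), (Gamma, Wes)}
Set union of the two operands is {(Atlas, Mo), (Gamma, Kim), (Gamma, Ned), (Gamma, Wes), (Lyra, Wes), (Zephyr, Ola), (Zephyr, Tai)}.

{(Atlas, Mo), (Gamma, Kim), (Gamma, Ned), (Gamma, Wes), (Lyra, Wes), (Zephyr, Ola), (Zephyr, Tai)}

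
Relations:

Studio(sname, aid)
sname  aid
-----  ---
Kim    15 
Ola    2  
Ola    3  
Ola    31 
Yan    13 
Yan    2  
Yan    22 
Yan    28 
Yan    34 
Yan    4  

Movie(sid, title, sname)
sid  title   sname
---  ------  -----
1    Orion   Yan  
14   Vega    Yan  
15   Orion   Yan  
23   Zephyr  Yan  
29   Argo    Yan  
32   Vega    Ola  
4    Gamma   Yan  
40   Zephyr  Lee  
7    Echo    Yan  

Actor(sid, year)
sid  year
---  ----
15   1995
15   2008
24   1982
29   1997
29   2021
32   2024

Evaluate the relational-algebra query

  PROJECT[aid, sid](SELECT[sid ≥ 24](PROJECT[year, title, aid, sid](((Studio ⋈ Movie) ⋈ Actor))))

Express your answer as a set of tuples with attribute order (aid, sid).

Joining Studio and Movie on sname yields {(Ola, 2, 32, Vega), (Ola, 3, 32, Vega), (Ola, 31, 32, Vega), (Yan, 13, 1, Orion), (Yan, 13, 14, Vega), (Yan, 13, 15, Orion), (Yan, 13, 23, Zephyr), (Yan, 13, 29, Argo), (Yan, 13, 4, Gamma), (Yan, 13, 7, Echo), (Yan, 2, 1, Orion), (Yan, 2, 14, Vega), (Yan, 2, 15, Orion), (Yan, 2, 23, Zephyr), (Yan, 2, 29, Argo), (Yan, 2, 4, Gamma), (Yan, 2, 7, Echo), (Yan, 22, 1, Orion), (Yan, 22, 14, Vega), (Yan, 22, 15, Orion), (Yan, 22, 23, Zephyr), (Yan, 22, 29, Argo), (Yan, 22, 4, Gamma), (Yan, 22, 7, Echo), (Yan, 28, 1, Orion), (Yan, 28, 14, Vega), (Yan, 28, 15, Orion), (Yan, 28, 23, Zephyr), (Yan, 28, 29, Argo), (Yan, 28, 4, Gamma), (Yan, 28, 7, Echo), (Yan, 34, 1, Orion), (Yan, 34, 14, Vega), (Yan, 34, 15, Orion), (Yan, 34, 23, Zephyr), (Yan, 34, 29, Argo), (Yan, 34, 4, Gamma), (Yan, 34, 7, Echo), (Yan, 4, 1, Orion), (Yan, 4, 14, Vega), (Yan, 4, 15, Orion), (Yan, 4, 23, Zephyr), (Yan, 4, 29, Argo), (Yan, 4, 4, Gamma), (Yan, 4, 7, Echo)}.
Joining (Studio ⋈ Movie) and Actor on sid yields {(Ola, 2, 32, Vega, 2024), (Ola, 3, 32, Vega, 2024), (Ola, 31, 32, Vega, 2024), (Yan, 13, 15, Orion, 1995), (Yan, 13, 15, Orion, 2008), (Yan, 13, 29, Argo, 1997), (Yan, 13, 29, Argo, 2021), (Yan, 2, 15, Orion, 1995), (Yan, 2, 15, Orion, 2008), (Yan, 2, 29, Argo, 1997), (Yan, 2, 29, Argo, 2021), (Yan, 22, 15, Orion, 1995), (Yan, 22, 15, Orion, 2008), (Yan, 22, 29, Argo, 1997), (Yan, 22, 29, Argo, 2021), (Yan, 28, 15, Orion, 1995), (Yan, 28, 15, Orion, 2008), (Yan, 28, 29, Argo, 1997), (Yan, 28, 29, Argo, 2021), (Yan, 34, 15, Orion, 1995), (Yan, 34, 15, Orion, 2008), (Yan, 34, 29, Argo, 1997), (Yan, 34, 29, Argo, 2021), (Yan, 4, 15, Orion, 1995), (Yan, 4, 15, Orion, 2008), (Yan, 4, 29, Argo, 1997), (Yan, 4, 29, Argo, 2021)}.
π[year, title, aid, sid]: project onto (year, title, aid, sid) → {(1995, Orion, 13, 15), (1995, Orion, 2, 15), (1995, Orion, 22, 15), (1995, Orion, 28, 15), (1995, Orion, 34, 15), (1995, Orion, 4, 15), (1997, Argo, 13, 29), (1997, Argo, 2, 29), (1997, Argo, 22, 29), (1997, Argo, 28, 29), (1997, Argo, 34, 29), (1997, Argo, 4, 29), (2008, Orion, 13, 15), (2008, Orion, 2, 15), (2008, Orion, 22, 15), (2008, Orion, 28, 15), (2008, Orion, 34, 15), (2008, Orion, 4, 15), (2021, Argo, 13, 29), (2021, Argo, 2, 29), (2021, Argo, 22, 29), (2021, Argo, 28, 29), (2021, Argo, 34, 29), (2021, Argo, 4, 29), (2024, Vega, 2, 32), (2024, Vega, 3, 32), (2024, Vega, 31, 32)}
Apply σ_{sid ≥ 24}; surviving tuples: {(1997, Argo, 13, 29), (1997, Argo, 2, 29), (1997, Argo, 22, 29), (1997, Argo, 28, 29), (1997, Argo, 34, 29), (1997, Argo, 4, 29), (2021, Argo, 13, 29), (2021, Argo, 2, 29), (2021, Argo, 22, 29), (2021, Argo, 28, 29), (2021, Argo, 34, 29), (2021, Argo, 4, 29), (2024, Vega, 2, 32), (2024, Vega, 3, 32), (2024, Vega, 31, 32)}
π[aid, sid]: project onto (aid, sid) (6 duplicate(s) eliminated) → {(13, 29), (2, 29), (2, 32), (22, 29), (28, 29), (3, 32), (31, 32), (34, 29), (4, 29)}

{(13, 29), (2, 29), (2, 32), (22, 29), (28, 29), (3, 32), (31, 32), (34, 29), (4, 29)}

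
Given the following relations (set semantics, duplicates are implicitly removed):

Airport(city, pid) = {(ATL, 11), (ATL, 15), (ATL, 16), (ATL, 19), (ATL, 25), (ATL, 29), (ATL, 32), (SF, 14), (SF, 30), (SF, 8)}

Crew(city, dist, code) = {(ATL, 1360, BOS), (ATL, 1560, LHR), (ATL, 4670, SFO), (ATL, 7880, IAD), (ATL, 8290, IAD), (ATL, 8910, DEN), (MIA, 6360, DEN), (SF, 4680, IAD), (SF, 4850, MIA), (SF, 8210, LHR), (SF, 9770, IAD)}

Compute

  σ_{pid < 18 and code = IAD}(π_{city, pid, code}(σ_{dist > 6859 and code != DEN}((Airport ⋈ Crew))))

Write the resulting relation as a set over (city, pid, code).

Airport ⋈ Crew (natural join on city): {(ATL, 11, 1360, BOS), (ATL, 11, 1560, LHR), (ATL, 11, 4670, SFO), (ATL, 11, 7880, IAD), (ATL, 11, 8290, IAD), (ATL, 11, 8910, DEN), (ATL, 15, 1360, BOS), (ATL, 15, 1560, LHR), (ATL, 15, 4670, SFO), (ATL, 15, 7880, IAD), (ATL, 15, 8290, IAD), (ATL, 15, 8910, DEN), (ATL, 16, 1360, BOS), (ATL, 16, 1560, LHR), (ATL, 16, 4670, SFO), (ATL, 16, 7880, IAD), (ATL, 16, 8290, IAD), (ATL, 16, 8910, DEN), (ATL, 19, 1360, BOS), (ATL, 19, 1560, LHR), (ATL, 19, 4670, SFO), (ATL, 19, 7880, IAD), (ATL, 19, 8290, IAD), (ATL, 19, 8910, DEN), (ATL, 25, 1360, BOS), (ATL, 25, 1560, LHR), (ATL, 25, 4670, SFO), (ATL, 25, 7880, IAD), (ATL, 25, 8290, IAD), (ATL, 25, 8910, DEN), (ATL, 29, 1360, BOS), (ATL, 29, 1560, LHR), (ATL, 29, 4670, SFO), (ATL, 29, 7880, IAD), (ATL, 29, 8290, IAD), (ATL, 29, 8910, DEN), (ATL, 32, 1360, BOS), (ATL, 32, 1560, LHR), (ATL, 32, 4670, SFO), (ATL, 32, 7880, IAD), (ATL, 32, 8290, IAD), (ATL, 32, 8910, DEN), (SF, 14, 4680, IAD), (SF, 14, 4850, MIA), (SF, 14, 8210, LHR), (SF, 14, 9770, IAD), (SF, 30, 4680, IAD), (SF, 30, 4850, MIA), (SF, 30, 8210, LHR), (SF, 30, 9770, IAD), (SF, 8, 4680, IAD), (SF, 8, 4850, MIA), (SF, 8, 8210, LHR), (SF, 8, 9770, IAD)}
Selection dist > 6859 and code != DEN: {(ATL, 11, 7880, IAD), (ATL, 11, 8290, IAD), (ATL, 15, 7880, IAD), (ATL, 15, 8290, IAD), (ATL, 16, 7880, IAD), (ATL, 16, 8290, IAD), (ATL, 19, 7880, IAD), (ATL, 19, 8290, IAD), (ATL, 25, 7880, IAD), (ATL, 25, 8290, IAD), (ATL, 29, 7880, IAD), (ATL, 29, 8290, IAD), (ATL, 32, 7880, IAD), (ATL, 32, 8290, IAD), (SF, 14, 8210, LHR), (SF, 14, 9770, IAD), (SF, 30, 8210, LHR), (SF, 30, 9770, IAD), (SF, 8, 8210, LHR), (SF, 8, 9770, IAD)}
Keep only column(s) city, pid, code (7 duplicate(s) eliminated): {(ATL, 11, IAD), (ATL, 15, IAD), (ATL, 16, IAD), (ATL, 19, IAD), (ATL, 25, IAD), (ATL, 29, IAD), (ATL, 32, IAD), (SF, 14, IAD), (SF, 14, LHR), (SF, 30, IAD), (SF, 30, LHR), (SF, 8, IAD), (SF, 8, LHR)}
Selection pid < 18 and code = IAD: {(ATL, 11, IAD), (ATL, 15, IAD), (ATL, 16, IAD), (SF, 14, IAD), (SF, 8, IAD)}

{(ATL, 11, IAD), (ATL, 15, IAD), (ATL, 16, IAD), (SF, 14, IAD), (SF, 8, IAD)}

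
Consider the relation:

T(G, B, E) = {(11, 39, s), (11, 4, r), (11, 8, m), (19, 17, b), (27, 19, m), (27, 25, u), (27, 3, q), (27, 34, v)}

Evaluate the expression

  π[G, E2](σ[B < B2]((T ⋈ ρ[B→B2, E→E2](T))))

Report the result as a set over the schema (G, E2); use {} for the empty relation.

ρ[B→B2, E→E2]: schema becomes (G, B2, E2); tuples unchanged.
T ⋈ ρ[B→B2, E→E2](T) (natural join on G): {(11, 39, s, 39, s), (11, 39, s, 4, r), (11, 39, s, 8, m), (11, 4, r, 39, s), (11, 4, r, 4, r), (11, 4, r, 8, m), (11, 8, m, 39, s), (11, 8, m, 4, r), (11, 8, m, 8, m), (19, 17, b, 17, b), (27, 19, m, 19, m), (27, 19, m, 25, u), (27, 19, m, 3, q), (27, 19, m, 34, v), (27, 25, u, 19, m), (27, 25, u, 25, u), (27, 25, u, 3, q), (27, 25, u, 34, v), (27, 3, q, 19, m), (27, 3, q, 25, u), (27, 3, q, 3, q), (27, 3, q, 34, v), (27, 34, v, 19, m), (27, 34, v, 25, u), (27, 34, v, 3, q), (27, 34, v, 34, v)}
σ[B < B2]: keep tuples satisfying B < B2 → {(11, 4, r, 39, s), (11, 4, r, 8, m), (11, 8, m, 39, s), (27, 19, m, 25, u), (27, 19, m, 34, v), (27, 25, u, 34, v), (27, 3, q, 19, m), (27, 3, q, 25, u), (27, 3, q, 34, v)}
π[G, E2]: project onto (G, E2) (4 duplicate(s) eliminated) → {(11, m), (11, s), (27, m), (27, u), (27, v)}

{(11, m), (11, s), (27, m), (27, u), (27, v)}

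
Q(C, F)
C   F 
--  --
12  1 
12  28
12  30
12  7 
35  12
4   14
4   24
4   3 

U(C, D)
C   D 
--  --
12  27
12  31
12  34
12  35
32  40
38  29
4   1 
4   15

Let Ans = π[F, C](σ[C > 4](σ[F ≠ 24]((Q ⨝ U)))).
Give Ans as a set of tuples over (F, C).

{(1, 12), (28, 12), (30, 12), (7, 12)}

Q ⋈ U (natural join on C): {(12, 1, 27), (12, 1, 31), (12, 1, 34), (12, 1, 35), (12, 28, 27), (12, 28, 31), (12, 28, 34), (12, 28, 35), (12, 30, 27), (12, 30, 31), (12, 30, 34), (12, 30, 35), (12, 7, 27), (12, 7, 31), (12, 7, 34), (12, 7, 35), (4, 14, 1), (4, 14, 15), (4, 24, 1), (4, 24, 15), (4, 3, 1), (4, 3, 15)}
Apply σ_{F ≠ 24}; surviving tuples: {(12, 1, 27), (12, 1, 31), (12, 1, 34), (12, 1, 35), (12, 28, 27), (12, 28, 31), (12, 28, 34), (12, 28, 35), (12, 30, 27), (12, 30, 31), (12, 30, 34), (12, 30, 35), (12, 7, 27), (12, 7, 31), (12, 7, 34), (12, 7, 35), (4, 14, 1), (4, 14, 15), (4, 3, 1), (4, 3, 15)}
Apply σ_{C > 4}; surviving tuples: {(12, 1, 27), (12, 1, 31), (12, 1, 34), (12, 1, 35), (12, 28, 27), (12, 28, 31), (12, 28, 34), (12, 28, 35), (12, 30, 27), (12, 30, 31), (12, 30, 34), (12, 30, 35), (12, 7, 27), (12, 7, 31), (12, 7, 34), (12, 7, 35)}
Projecting to F, C (12 duplicate(s) eliminated): {(1, 12), (28, 12), (30, 12), (7, 12)}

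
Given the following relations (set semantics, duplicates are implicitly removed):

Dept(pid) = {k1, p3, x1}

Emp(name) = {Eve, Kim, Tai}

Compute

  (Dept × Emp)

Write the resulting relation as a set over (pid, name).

{(k1, Eve), (k1, Kim), (k1, Tai), (p3, Eve), (p3, Kim), (p3, Tai), (x1, Eve), (x1, Kim), (x1, Tai)}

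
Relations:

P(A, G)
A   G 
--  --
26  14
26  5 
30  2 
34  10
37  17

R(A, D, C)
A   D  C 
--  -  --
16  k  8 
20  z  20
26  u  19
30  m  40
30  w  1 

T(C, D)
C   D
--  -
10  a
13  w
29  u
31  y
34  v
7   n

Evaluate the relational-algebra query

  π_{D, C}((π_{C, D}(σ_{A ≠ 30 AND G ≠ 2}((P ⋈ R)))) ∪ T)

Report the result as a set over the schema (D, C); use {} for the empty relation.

{(a, 10), (n, 7), (u, 19), (u, 29), (v, 34), (w, 13), (y, 31)}

Natural join on A: {(26, 14, u, 19), (26, 5, u, 19), (30, 2, m, 40), (30, 2, w, 1)}
Filtering on A ≠ 30 AND G ≠ 2 leaves {(26, 14, u, 19), (26, 5, u, 19)}.
π[C, D]: project onto (C, D) (1 duplicate(s) eliminated) → {(19, u)}
Union: {(19, u)} with {(10, a), (13, w), (29, u), (31, y), (34, v), (7, n)} → {(10, a), (13, w), (19, u), (29, u), (31, y), (34, v), (7, n)}
π[D, C]: project onto (D, C) → {(a, 10), (n, 7), (u, 19), (u, 29), (v, 34), (w, 13), (y, 31)}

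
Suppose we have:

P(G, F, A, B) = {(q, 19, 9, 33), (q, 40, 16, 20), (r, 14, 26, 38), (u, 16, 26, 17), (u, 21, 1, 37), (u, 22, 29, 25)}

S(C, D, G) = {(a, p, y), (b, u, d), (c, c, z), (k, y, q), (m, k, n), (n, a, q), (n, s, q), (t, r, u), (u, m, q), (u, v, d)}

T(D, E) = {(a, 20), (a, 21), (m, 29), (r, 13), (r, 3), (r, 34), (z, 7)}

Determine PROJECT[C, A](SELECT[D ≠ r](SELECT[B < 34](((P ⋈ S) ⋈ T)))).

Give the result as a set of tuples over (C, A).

Natural join on G: {(q, 19, 9, 33, k, y), (q, 19, 9, 33, n, a), (q, 19, 9, 33, n, s), (q, 19, 9, 33, u, m), (q, 40, 16, 20, k, y), (q, 40, 16, 20, n, a), (q, 40, 16, 20, n, s), (q, 40, 16, 20, u, m), (u, 16, 26, 17, t, r), (u, 21, 1, 37, t, r), (u, 22, 29, 25, t, r)}
Natural join on D: {(q, 19, 9, 33, n, a, 20), (q, 19, 9, 33, n, a, 21), (q, 19, 9, 33, u, m, 29), (q, 40, 16, 20, n, a, 20), (q, 40, 16, 20, n, a, 21), (q, 40, 16, 20, u, m, 29), (u, 16, 26, 17, t, r, 13), (u, 16, 26, 17, t, r, 3), (u, 16, 26, 17, t, r, 34), (u, 21, 1, 37, t, r, 13), (u, 21, 1, 37, t, r, 3), (u, 21, 1, 37, t, r, 34), (u, 22, 29, 25, t, r, 13), (u, 22, 29, 25, t, r, 3), (u, 22, 29, 25, t, r, 34)}
Filtering on B < 34 leaves {(q, 19, 9, 33, n, a, 20), (q, 19, 9, 33, n, a, 21), (q, 19, 9, 33, u, m, 29), (q, 40, 16, 20, n, a, 20), (q, 40, 16, 20, n, a, 21), (q, 40, 16, 20, u, m, 29), (u, 16, 26, 17, t, r, 13), (u, 16, 26, 17, t, r, 3), (u, 16, 26, 17, t, r, 34), (u, 22, 29, 25, t, r, 13), (u, 22, 29, 25, t, r, 3), (u, 22, 29, 25, t, r, 34)}.
Filtering on D ≠ r leaves {(q, 19, 9, 33, n, a, 20), (q, 19, 9, 33, n, a, 21), (q, 19, 9, 33, u, m, 29), (q, 40, 16, 20, n, a, 20), (q, 40, 16, 20, n, a, 21), (q, 40, 16, 20, u, m, 29)}.
π_{C, A} gives {(n, 16), (n, 9), (u, 16), (u, 9)} (2 duplicate(s) eliminated).

{(n, 16), (n, 9), (u, 16), (u, 9)}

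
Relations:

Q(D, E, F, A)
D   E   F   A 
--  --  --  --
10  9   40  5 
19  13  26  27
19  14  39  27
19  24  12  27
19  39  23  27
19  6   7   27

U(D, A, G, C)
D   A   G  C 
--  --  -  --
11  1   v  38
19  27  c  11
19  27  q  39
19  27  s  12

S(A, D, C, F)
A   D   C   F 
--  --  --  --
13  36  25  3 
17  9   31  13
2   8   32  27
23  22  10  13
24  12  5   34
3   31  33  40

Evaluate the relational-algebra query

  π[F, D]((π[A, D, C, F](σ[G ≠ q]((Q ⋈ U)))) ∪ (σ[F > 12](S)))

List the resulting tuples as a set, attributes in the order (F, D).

{(12, 19), (13, 22), (13, 9), (23, 19), (26, 19), (27, 8), (34, 12), (39, 19), (40, 31), (7, 19)}

Natural join on D, A: {(19, 13, 26, 27, c, 11), (19, 13, 26, 27, q, 39), (19, 13, 26, 27, s, 12), (19, 14, 39, 27, c, 11), (19, 14, 39, 27, q, 39), (19, 14, 39, 27, s, 12), (19, 24, 12, 27, c, 11), (19, 24, 12, 27, q, 39), (19, 24, 12, 27, s, 12), (19, 39, 23, 27, c, 11), (19, 39, 23, 27, q, 39), (19, 39, 23, 27, s, 12), (19, 6, 7, 27, c, 11), (19, 6, 7, 27, q, 39), (19, 6, 7, 27, s, 12)}
Filtering on G ≠ q leaves {(19, 13, 26, 27, c, 11), (19, 13, 26, 27, s, 12), (19, 14, 39, 27, c, 11), (19, 14, 39, 27, s, 12), (19, 24, 12, 27, c, 11), (19, 24, 12, 27, s, 12), (19, 39, 23, 27, c, 11), (19, 39, 23, 27, s, 12), (19, 6, 7, 27, c, 11), (19, 6, 7, 27, s, 12)}.
π[A, D, C, F]: project onto (A, D, C, F) → {(27, 19, 11, 12), (27, 19, 11, 23), (27, 19, 11, 26), (27, 19, 11, 39), (27, 19, 11, 7), (27, 19, 12, 12), (27, 19, 12, 23), (27, 19, 12, 26), (27, 19, 12, 39), (27, 19, 12, 7)}
Filtering on F > 12 leaves {(17, 9, 31, 13), (2, 8, 32, 27), (23, 22, 10, 13), (24, 12, 5, 34), (3, 31, 33, 40)}.
Taking the union: {(17, 9, 31, 13), (2, 8, 32, 27), (23, 22, 10, 13), (24, 12, 5, 34), (27, 19, 11, 12), (27, 19, 11, 23), (27, 19, 11, 26), (27, 19, 11, 39), (27, 19, 11, 7), (27, 19, 12, 12), (27, 19, 12, 23), (27, 19, 12, 26), (27, 19, 12, 39), (27, 19, 12, 7), (3, 31, 33, 40)}
π[F, D]: project onto (F, D) (5 duplicate(s) eliminated) → {(12, 19), (13, 22), (13, 9), (23, 19), (26, 19), (27, 8), (34, 12), (39, 19), (40, 31), (7, 19)}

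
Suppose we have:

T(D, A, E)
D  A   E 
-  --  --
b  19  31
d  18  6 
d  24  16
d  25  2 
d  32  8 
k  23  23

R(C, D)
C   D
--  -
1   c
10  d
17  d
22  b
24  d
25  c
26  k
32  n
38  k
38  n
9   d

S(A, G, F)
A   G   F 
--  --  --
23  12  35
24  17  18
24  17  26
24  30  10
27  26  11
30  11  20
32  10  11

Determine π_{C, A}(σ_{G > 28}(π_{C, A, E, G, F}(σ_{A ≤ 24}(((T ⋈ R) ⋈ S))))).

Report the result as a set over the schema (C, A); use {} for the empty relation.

{(10, 24), (17, 24), (24, 24), (9, 24)}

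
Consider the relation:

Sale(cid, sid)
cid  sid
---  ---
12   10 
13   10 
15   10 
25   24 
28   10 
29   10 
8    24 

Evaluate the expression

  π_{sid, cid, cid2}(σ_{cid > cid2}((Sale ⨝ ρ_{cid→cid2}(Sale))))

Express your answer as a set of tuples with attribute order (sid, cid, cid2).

{(10, 13, 12), (10, 15, 12), (10, 15, 13), (10, 28, 12), (10, 28, 13), (10, 28, 15), (10, 29, 12), (10, 29, 13), (10, 29, 15), (10, 29, 28), (24, 25, 8)}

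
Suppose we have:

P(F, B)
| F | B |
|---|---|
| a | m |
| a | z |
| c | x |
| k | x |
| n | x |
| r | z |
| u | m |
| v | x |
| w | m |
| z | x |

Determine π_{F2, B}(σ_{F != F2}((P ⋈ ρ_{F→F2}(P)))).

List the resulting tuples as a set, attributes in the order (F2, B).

ρ[F→F2]: schema becomes (F2, B); tuples unchanged.
Joining P and ρ_{F→F2}(P) on B yields {(a, m, a), (a, m, u), (a, m, w), (a, z, a), (a, z, r), (c, x, c), (c, x, k), (c, x, n), (c, x, v), (c, x, z), (k, x, c), (k, x, k), (k, x, n), (k, x, v), (k, x, z), (n, x, c), (n, x, k), (n, x, n), (n, x, v), (n, x, z), (r, z, a), (r, z, r), (u, m, a), (u, m, u), (u, m, w), (v, x, c), (v, x, k), (v, x, n), (v, x, v), (v, x, z), (w, m, a), (w, m, u), (w, m, w), (z, x, c), (z, x, k), (z, x, n), (z, x, v), (z, x, z)}.
Filtering on F != F2 leaves {(a, m, u), (a, m, w), (a, z, r), (c, x, k), (c, x, n), (c, x, v), (c, x, z), (k, x, c), (k, x, n), (k, x, v), (k, x, z), (n, x, c), (n, x, k), (n, x, v), (n, x, z), (r, z, a), (u, m, a), (u, m, w), (v, x, c), (v, x, k), (v, x, n), (v, x, z), (w, m, a), (w, m, u), (z, x, c), (z, x, k), (z, x, n), (z, x, v)}.
π_{F2, B} gives {(a, m), (a, z), (c, x), (k, x), (n, x), (r, z), (u, m), (v, x), (w, m), (z, x)} (18 duplicate(s) eliminated).

{(a, m), (a, z), (c, x), (k, x), (n, x), (r, z), (u, m), (v, x), (w, m), (z, x)}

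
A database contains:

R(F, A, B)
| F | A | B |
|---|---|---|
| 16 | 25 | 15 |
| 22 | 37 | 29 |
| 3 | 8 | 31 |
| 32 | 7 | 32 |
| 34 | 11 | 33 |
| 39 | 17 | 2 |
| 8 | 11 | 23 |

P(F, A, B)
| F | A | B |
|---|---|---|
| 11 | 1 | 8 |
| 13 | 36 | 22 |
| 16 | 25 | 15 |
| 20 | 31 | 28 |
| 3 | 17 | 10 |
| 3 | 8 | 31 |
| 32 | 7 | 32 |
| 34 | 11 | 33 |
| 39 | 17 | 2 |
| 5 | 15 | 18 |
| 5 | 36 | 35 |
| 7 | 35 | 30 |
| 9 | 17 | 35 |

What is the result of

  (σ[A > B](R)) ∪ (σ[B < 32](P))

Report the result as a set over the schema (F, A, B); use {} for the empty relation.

{(11, 1, 8), (13, 36, 22), (16, 25, 15), (20, 31, 28), (22, 37, 29), (3, 17, 10), (3, 8, 31), (39, 17, 2), (5, 15, 18), (7, 35, 30)}

Apply σ_{A > B}; surviving tuples: {(16, 25, 15), (22, 37, 29), (39, 17, 2)}
Apply σ_{B < 32}; surviving tuples: {(11, 1, 8), (13, 36, 22), (16, 25, 15), (20, 31, 28), (3, 17, 10), (3, 8, 31), (39, 17, 2), (5, 15, 18), (7, 35, 30)}
Union: {(16, 25, 15), (22, 37, 29), (39, 17, 2)} with {(11, 1, 8), (13, 36, 22), (16, 25, 15), (20, 31, 28), (3, 17, 10), (3, 8, 31), (39, 17, 2), (5, 15, 18), (7, 35, 30)} → {(11, 1, 8), (13, 36, 22), (16, 25, 15), (20, 31, 28), (22, 37, 29), (3, 17, 10), (3, 8, 31), (39, 17, 2), (5, 15, 18), (7, 35, 30)}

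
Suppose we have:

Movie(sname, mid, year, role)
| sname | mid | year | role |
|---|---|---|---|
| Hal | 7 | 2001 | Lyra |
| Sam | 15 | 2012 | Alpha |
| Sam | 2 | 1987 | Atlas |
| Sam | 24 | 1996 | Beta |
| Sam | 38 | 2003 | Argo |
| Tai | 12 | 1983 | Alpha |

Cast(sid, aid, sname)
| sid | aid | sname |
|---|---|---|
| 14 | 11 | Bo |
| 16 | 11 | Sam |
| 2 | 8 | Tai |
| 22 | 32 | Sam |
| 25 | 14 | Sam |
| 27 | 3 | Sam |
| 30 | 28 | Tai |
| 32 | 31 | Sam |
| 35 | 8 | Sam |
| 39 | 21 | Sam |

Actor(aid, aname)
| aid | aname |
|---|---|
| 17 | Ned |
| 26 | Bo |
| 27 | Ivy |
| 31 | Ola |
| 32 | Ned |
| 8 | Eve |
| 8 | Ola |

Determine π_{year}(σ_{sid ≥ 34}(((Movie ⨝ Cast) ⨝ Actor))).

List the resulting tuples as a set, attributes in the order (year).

{1987, 1996, 2003, 2012}

Movie ⋈ Cast (natural join on sname): {(Sam, 15, 2012, Alpha, 16, 11), (Sam, 15, 2012, Alpha, 22, 32), (Sam, 15, 2012, Alpha, 25, 14), (Sam, 15, 2012, Alpha, 27, 3), (Sam, 15, 2012, Alpha, 32, 31), (Sam, 15, 2012, Alpha, 35, 8), (Sam, 15, 2012, Alpha, 39, 21), (Sam, 2, 1987, Atlas, 16, 11), (Sam, 2, 1987, Atlas, 22, 32), (Sam, 2, 1987, Atlas, 25, 14), (Sam, 2, 1987, Atlas, 27, 3), (Sam, 2, 1987, Atlas, 32, 31), (Sam, 2, 1987, Atlas, 35, 8), (Sam, 2, 1987, Atlas, 39, 21), (Sam, 24, 1996, Beta, 16, 11), (Sam, 24, 1996, Beta, 22, 32), (Sam, 24, 1996, Beta, 25, 14), (Sam, 24, 1996, Beta, 27, 3), (Sam, 24, 1996, Beta, 32, 31), (Sam, 24, 1996, Beta, 35, 8), (Sam, 24, 1996, Beta, 39, 21), (Sam, 38, 2003, Argo, 16, 11), (Sam, 38, 2003, Argo, 22, 32), (Sam, 38, 2003, Argo, 25, 14), (Sam, 38, 2003, Argo, 27, 3), (Sam, 38, 2003, Argo, 32, 31), (Sam, 38, 2003, Argo, 35, 8), (Sam, 38, 2003, Argo, 39, 21), (Tai, 12, 1983, Alpha, 2, 8), (Tai, 12, 1983, Alpha, 30, 28)}
(Movie ⨝ Cast) ⋈ Actor (natural join on aid): {(Sam, 15, 2012, Alpha, 22, 32, Ned), (Sam, 15, 2012, Alpha, 32, 31, Ola), (Sam, 15, 2012, Alpha, 35, 8, Eve), (Sam, 15, 2012, Alpha, 35, 8, Ola), (Sam, 2, 1987, Atlas, 22, 32, Ned), (Sam, 2, 1987, Atlas, 32, 31, Ola), (Sam, 2, 1987, Atlas, 35, 8, Eve), (Sam, 2, 1987, Atlas, 35, 8, Ola), (Sam, 24, 1996, Beta, 22, 32, Ned), (Sam, 24, 1996, Beta, 32, 31, Ola), (Sam, 24, 1996, Beta, 35, 8, Eve), (Sam, 24, 1996, Beta, 35, 8, Ola), (Sam, 38, 2003, Argo, 22, 32, Ned), (Sam, 38, 2003, Argo, 32, 31, Ola), (Sam, 38, 2003, Argo, 35, 8, Eve), (Sam, 38, 2003, Argo, 35, 8, Ola), (Tai, 12, 1983, Alpha, 2, 8, Eve), (Tai, 12, 1983, Alpha, 2, 8, Ola)}
σ[sid ≥ 34]: keep tuples satisfying sid ≥ 34 → {(Sam, 15, 2012, Alpha, 35, 8, Eve), (Sam, 15, 2012, Alpha, 35, 8, Ola), (Sam, 2, 1987, Atlas, 35, 8, Eve), (Sam, 2, 1987, Atlas, 35, 8, Ola), (Sam, 24, 1996, Beta, 35, 8, Eve), (Sam, 24, 1996, Beta, 35, 8, Ola), (Sam, 38, 2003, Argo, 35, 8, Eve), (Sam, 38, 2003, Argo, 35, 8, Ola)}
π_{year} gives {1987, 1996, 2003, 2012} (4 duplicate(s) eliminated).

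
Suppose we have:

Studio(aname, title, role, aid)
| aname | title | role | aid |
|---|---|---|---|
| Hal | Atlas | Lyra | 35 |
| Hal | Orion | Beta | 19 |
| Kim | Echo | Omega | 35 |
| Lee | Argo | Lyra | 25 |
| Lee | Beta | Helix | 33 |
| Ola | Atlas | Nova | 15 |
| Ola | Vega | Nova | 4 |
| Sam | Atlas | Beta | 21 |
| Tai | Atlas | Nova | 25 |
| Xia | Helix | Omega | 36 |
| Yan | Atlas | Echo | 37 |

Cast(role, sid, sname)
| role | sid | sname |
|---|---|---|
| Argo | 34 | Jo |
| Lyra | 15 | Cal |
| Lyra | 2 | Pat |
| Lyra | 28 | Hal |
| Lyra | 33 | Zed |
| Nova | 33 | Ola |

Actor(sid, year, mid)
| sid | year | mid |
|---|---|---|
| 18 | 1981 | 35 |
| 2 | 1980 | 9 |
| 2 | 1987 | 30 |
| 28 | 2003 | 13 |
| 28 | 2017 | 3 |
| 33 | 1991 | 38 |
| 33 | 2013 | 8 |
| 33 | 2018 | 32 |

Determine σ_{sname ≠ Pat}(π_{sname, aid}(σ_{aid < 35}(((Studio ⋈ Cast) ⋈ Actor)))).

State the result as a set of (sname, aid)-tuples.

Joining Studio and Cast on role yields {(Hal, Atlas, Lyra, 35, 15, Cal), (Hal, Atlas, Lyra, 35, 2, Pat), (Hal, Atlas, Lyra, 35, 28, Hal), (Hal, Atlas, Lyra, 35, 33, Zed), (Lee, Argo, Lyra, 25, 15, Cal), (Lee, Argo, Lyra, 25, 2, Pat), (Lee, Argo, Lyra, 25, 28, Hal), (Lee, Argo, Lyra, 25, 33, Zed), (Ola, Atlas, Nova, 15, 33, Ola), (Ola, Vega, Nova, 4, 33, Ola), (Tai, Atlas, Nova, 25, 33, Ola)}.
Joining (Studio ⋈ Cast) and Actor on sid yields {(Hal, Atlas, Lyra, 35, 2, Pat, 1980, 9), (Hal, Atlas, Lyra, 35, 2, Pat, 1987, 30), (Hal, Atlas, Lyra, 35, 28, Hal, 2003, 13), (Hal, Atlas, Lyra, 35, 28, Hal, 2017, 3), (Hal, Atlas, Lyra, 35, 33, Zed, 1991, 38), (Hal, Atlas, Lyra, 35, 33, Zed, 2013, 8), (Hal, Atlas, Lyra, 35, 33, Zed, 2018, 32), (Lee, Argo, Lyra, 25, 2, Pat, 1980, 9), (Lee, Argo, Lyra, 25, 2, Pat, 1987, 30), (Lee, Argo, Lyra, 25, 28, Hal, 2003, 13), (Lee, Argo, Lyra, 25, 28, Hal, 2017, 3), (Lee, Argo, Lyra, 25, 33, Zed, 1991, 38), (Lee, Argo, Lyra, 25, 33, Zed, 2013, 8), (Lee, Argo, Lyra, 25, 33, Zed, 2018, 32), (Ola, Atlas, Nova, 15, 33, Ola, 1991, 38), (Ola, Atlas, Nova, 15, 33, Ola, 2013, 8), (Ola, Atlas, Nova, 15, 33, Ola, 2018, 32), (Ola, Vega, Nova, 4, 33, Ola, 1991, 38), (Ola, Vega, Nova, 4, 33, Ola, 2013, 8), (Ola, Vega, Nova, 4, 33, Ola, 2018, 32), (Tai, Atlas, Nova, 25, 33, Ola, 1991, 38), (Tai, Atlas, Nova, 25, 33, Ola, 2013, 8), (Tai, Atlas, Nova, 25, 33, Ola, 2018, 32)}.
Selection aid < 35: {(Lee, Argo, Lyra, 25, 2, Pat, 1980, 9), (Lee, Argo, Lyra, 25, 2, Pat, 1987, 30), (Lee, Argo, Lyra, 25, 28, Hal, 2003, 13), (Lee, Argo, Lyra, 25, 28, Hal, 2017, 3), (Lee, Argo, Lyra, 25, 33, Zed, 1991, 38), (Lee, Argo, Lyra, 25, 33, Zed, 2013, 8), (Lee, Argo, Lyra, 25, 33, Zed, 2018, 32), (Ola, Atlas, Nova, 15, 33, Ola, 1991, 38), (Ola, Atlas, Nova, 15, 33, Ola, 2013, 8), (Ola, Atlas, Nova, 15, 33, Ola, 2018, 32), (Ola, Vega, Nova, 4, 33, Ola, 1991, 38), (Ola, Vega, Nova, 4, 33, Ola, 2013, 8), (Ola, Vega, Nova, 4, 33, Ola, 2018, 32), (Tai, Atlas, Nova, 25, 33, Ola, 1991, 38), (Tai, Atlas, Nova, 25, 33, Ola, 2013, 8), (Tai, Atlas, Nova, 25, 33, Ola, 2018, 32)}
Projecting to sname, aid (10 duplicate(s) eliminated): {(Hal, 25), (Ola, 15), (Ola, 25), (Ola, 4), (Pat, 25), (Zed, 25)}
Selection sname ≠ Pat: {(Hal, 25), (Ola, 15), (Ola, 25), (Ola, 4), (Zed, 25)}

{(Hal, 25), (Ola, 15), (Ola, 25), (Ola, 4), (Zed, 25)}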